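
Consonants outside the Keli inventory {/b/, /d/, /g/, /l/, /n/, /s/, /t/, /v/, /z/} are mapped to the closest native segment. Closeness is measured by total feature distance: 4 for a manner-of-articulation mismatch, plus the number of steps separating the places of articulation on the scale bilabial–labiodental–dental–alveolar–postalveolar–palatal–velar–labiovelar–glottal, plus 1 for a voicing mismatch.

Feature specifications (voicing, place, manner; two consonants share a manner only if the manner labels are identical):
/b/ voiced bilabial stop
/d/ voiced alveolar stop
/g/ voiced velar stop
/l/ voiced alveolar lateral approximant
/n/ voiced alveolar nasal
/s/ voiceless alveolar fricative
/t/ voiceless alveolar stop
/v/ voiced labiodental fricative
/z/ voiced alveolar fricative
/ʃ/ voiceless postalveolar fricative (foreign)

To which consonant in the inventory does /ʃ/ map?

s

/s/ is closest: same manner (fricative), place distance 1 (postalveolar→alveolar), same voicing; total 1. Next closest is /z/ at distance 2.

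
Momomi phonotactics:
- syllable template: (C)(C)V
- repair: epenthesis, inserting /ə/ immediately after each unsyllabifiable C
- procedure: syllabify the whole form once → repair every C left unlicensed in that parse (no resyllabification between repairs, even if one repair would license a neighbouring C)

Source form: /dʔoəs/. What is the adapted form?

The consonants /s/ cannot be parsed into a legal (C)(C)V syllable (no codas are permitted; onsets may contain at most 2 consonants).
Inserting the epenthetic vowel yields /s/ → /sə/.

dʔoəsə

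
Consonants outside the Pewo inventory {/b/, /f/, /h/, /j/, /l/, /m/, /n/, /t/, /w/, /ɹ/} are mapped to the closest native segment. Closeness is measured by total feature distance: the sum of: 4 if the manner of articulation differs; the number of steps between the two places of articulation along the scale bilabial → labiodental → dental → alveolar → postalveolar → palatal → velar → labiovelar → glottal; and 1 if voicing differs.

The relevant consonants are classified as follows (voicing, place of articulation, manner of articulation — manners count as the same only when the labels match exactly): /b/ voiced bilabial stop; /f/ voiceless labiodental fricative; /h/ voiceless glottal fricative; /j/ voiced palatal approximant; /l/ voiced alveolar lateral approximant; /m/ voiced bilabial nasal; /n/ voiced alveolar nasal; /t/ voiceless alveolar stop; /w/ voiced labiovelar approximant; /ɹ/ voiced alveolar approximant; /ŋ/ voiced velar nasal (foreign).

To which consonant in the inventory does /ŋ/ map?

/n/ is closest: same manner (nasal), place distance 3 (velar→alveolar), same voicing; total 3. Next closest is /j/ at distance 5.

n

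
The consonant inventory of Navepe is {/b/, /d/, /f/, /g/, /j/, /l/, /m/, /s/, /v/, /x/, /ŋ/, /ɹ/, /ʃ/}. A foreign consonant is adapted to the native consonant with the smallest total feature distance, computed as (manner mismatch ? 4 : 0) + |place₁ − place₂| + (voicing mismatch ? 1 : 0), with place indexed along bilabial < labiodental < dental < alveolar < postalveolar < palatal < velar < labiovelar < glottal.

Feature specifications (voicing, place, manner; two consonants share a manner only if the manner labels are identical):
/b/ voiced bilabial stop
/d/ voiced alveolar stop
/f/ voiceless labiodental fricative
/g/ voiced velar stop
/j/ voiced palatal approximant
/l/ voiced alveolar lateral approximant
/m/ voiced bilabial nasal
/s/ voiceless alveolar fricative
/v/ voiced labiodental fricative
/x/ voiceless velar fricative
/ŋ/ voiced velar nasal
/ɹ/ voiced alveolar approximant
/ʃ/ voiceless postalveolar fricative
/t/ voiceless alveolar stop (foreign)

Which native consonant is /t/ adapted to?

d

/d/ is closest: same manner (stop), place distance 0 (alveolar→alveolar), voicing differs (+1); total 1. Next closest is /b/ at distance 4.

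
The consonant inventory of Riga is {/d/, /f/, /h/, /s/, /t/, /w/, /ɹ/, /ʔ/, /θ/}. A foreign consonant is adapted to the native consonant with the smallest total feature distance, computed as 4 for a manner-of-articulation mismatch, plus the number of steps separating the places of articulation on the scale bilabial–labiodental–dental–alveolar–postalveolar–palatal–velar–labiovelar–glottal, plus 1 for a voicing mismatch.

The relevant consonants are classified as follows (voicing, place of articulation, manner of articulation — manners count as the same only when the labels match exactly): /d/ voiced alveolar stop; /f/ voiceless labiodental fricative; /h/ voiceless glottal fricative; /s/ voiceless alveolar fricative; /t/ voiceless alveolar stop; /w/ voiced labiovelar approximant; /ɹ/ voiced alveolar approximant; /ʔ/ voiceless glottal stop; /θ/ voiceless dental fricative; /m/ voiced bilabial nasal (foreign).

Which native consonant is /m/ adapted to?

/f/ is closest: manner differs (nasal→fricative, +4), place distance 1 (bilabial→labiodental), voicing differs (+1); total 6. Next closest is /d/ at distance 7.

f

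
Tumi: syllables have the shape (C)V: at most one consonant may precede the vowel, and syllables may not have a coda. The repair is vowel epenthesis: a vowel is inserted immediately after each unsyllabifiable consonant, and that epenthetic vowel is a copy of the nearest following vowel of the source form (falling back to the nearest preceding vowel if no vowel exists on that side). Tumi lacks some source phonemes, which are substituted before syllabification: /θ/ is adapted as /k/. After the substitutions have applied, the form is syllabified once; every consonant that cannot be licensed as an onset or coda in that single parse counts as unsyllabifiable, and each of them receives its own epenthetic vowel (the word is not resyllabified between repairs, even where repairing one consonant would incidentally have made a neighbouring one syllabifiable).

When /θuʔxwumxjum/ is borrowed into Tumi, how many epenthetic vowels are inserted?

5

After substitution the input is /kuʔxwumxjum/.
The unsyllabifiable consonants are /ʔ/, /x/, /m/, /x/, /m/; each receives one epenthetic vowel.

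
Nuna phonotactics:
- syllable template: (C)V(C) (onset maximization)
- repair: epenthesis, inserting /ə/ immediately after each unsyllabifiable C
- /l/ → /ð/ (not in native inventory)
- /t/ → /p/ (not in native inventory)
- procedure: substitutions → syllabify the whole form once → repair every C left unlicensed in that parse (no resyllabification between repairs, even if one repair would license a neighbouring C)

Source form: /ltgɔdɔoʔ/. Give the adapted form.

Substitution: /l/ → /ð/, /t/ → /p/, giving /ðpgɔdɔoʔ/.
Under (C)V(C), the unsyllabifiable consonants are /ð/, /p/ (at most one coda consonant is licensed; onsets are limited to one consonant).
Each unlicensed consonant becomes the onset of a new syllable: /ð/ → /ðə/, /p/ → /pə/.

ðəpəgɔdɔoʔ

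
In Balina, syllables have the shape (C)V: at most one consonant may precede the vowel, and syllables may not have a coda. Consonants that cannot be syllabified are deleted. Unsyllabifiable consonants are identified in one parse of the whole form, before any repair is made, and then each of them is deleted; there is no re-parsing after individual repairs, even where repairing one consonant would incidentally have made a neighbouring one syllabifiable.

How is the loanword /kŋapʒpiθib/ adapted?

ŋapiθi

The consonants /k/, /p/, /ʒ/, /b/ cannot be parsed into a legal (C)V syllable (no codas are permitted; onsets are limited to one consonant).
Deletion applies to /k/, /p/, /ʒ/, /b/.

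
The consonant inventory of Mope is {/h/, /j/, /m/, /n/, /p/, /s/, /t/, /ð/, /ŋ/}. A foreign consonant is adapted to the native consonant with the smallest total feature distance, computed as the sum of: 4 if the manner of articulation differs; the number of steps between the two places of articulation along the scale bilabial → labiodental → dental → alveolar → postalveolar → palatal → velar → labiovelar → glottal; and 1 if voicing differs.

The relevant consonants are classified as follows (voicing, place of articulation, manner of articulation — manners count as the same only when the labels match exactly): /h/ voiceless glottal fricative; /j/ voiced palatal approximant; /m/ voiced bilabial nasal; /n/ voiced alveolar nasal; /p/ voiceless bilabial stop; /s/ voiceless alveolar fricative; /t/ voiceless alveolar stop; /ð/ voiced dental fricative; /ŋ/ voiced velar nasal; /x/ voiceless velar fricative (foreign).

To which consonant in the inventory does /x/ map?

/h/ is closest: same manner (fricative), place distance 2 (velar→glottal), same voicing; total 2. Next closest is /s/ at distance 3.

h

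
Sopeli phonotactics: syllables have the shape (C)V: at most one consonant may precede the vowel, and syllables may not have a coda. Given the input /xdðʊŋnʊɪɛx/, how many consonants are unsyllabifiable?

4

Under (C)V, the unsyllabifiable consonants are /x/, /d/, /ŋ/, /x/ (no codas are permitted; onsets are limited to one consonant).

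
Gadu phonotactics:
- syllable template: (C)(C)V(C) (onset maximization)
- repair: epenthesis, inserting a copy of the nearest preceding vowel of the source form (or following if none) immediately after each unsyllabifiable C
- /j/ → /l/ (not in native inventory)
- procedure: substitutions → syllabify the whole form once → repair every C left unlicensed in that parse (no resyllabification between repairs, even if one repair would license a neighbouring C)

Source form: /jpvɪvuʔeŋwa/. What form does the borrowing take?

lɪpvɪvuʔeŋwa

Substitution: /j/ → /l/, giving /lpvɪvuʔeŋwa/.
Syllabifying with onset maximization leaves /l/ stranded (at most one coda consonant is licensed; onsets may contain at most 2 consonants).
Each unlicensed consonant becomes the onset of a new syllable: /l/ → /lɪ/.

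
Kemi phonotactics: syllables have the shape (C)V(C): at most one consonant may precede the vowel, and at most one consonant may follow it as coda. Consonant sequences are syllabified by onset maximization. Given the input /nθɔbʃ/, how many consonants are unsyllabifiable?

2

Under (C)V(C), the unsyllabifiable consonants are /n/, /ʃ/ (at most one coda consonant is licensed; onsets are limited to one consonant).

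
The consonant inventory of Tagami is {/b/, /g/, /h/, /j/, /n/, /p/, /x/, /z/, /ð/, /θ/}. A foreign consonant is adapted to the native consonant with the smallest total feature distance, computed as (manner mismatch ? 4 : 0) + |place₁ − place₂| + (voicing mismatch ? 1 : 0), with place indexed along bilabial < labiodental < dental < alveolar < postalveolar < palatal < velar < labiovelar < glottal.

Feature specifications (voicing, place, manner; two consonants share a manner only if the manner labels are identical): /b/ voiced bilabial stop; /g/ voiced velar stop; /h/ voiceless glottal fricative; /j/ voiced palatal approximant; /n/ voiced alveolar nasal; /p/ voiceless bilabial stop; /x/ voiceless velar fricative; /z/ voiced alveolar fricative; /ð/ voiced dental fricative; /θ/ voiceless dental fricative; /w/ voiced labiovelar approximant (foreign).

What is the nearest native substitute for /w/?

/j/ is closest: same manner (approximant), place distance 2 (labiovelar→palatal), same voicing; total 2. Next closest is /g/ at distance 5.

j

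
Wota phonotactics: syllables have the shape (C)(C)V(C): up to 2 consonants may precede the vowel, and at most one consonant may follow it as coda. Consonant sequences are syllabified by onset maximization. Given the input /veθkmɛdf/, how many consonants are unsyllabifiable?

The consonants /f/ cannot be parsed into a legal (C)(C)V(C) syllable (at most one coda consonant is licensed; onsets may contain at most 2 consonants).

1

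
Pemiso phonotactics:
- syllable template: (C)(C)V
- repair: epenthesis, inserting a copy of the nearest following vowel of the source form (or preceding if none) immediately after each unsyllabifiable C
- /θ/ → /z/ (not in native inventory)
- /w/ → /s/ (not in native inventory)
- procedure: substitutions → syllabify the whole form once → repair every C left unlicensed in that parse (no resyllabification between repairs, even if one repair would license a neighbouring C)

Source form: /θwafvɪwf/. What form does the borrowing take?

zsafvɪsɪfɪ

Substitution: /θ/ → /z/, /w/ → /s/, giving /zsafvɪsf/.
Under (C)(C)V, the unsyllabifiable consonants are /s/, /f/ (no codas are permitted; onsets may contain at most 2 consonants).
Epenthesis after each stranded consonant: /s/ → /sɪ/, /f/ → /fɪ/.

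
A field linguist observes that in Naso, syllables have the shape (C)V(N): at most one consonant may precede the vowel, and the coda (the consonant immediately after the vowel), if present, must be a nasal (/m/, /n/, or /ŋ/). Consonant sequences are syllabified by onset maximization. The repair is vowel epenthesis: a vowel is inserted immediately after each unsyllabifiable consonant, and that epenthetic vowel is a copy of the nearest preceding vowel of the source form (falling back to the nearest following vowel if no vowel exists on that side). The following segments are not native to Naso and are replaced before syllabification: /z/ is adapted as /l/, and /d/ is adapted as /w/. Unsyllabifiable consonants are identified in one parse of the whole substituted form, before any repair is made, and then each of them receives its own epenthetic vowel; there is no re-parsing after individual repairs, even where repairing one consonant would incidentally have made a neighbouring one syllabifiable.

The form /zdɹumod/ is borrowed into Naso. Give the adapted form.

Substitution: /z/ → /l/, /d/ → /w/, giving /lwɹumow/.
Syllabifying with onset maximization leaves /l/, /w/, /w/ stranded (only a nasal (/m/, /n/, or /ŋ/) is licensed in coda position; onsets are limited to one consonant).
Each unlicensed consonant becomes the onset of a new syllable: /l/ → /lu/, /w/ → /wu/, /w/ → /wo/.

luwuɹumowo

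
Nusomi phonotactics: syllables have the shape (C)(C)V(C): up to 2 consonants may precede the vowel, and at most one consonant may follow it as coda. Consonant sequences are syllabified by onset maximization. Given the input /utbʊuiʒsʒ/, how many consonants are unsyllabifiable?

2

Under (C)(C)V(C), the unsyllabifiable consonants are /s/, /ʒ/ (at most one coda consonant is licensed; onsets may contain at most 2 consonants).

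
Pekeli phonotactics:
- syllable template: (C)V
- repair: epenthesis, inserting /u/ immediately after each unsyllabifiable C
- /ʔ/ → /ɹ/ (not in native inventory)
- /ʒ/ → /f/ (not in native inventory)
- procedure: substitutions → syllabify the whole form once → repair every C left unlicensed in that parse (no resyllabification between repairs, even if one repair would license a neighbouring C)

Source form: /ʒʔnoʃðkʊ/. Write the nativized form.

Substitution: /ʒ/ → /f/, /ʔ/ → /ɹ/, giving /fɹnoʃðkʊ/.
The consonants /f/, /ɹ/, /ʃ/, /ð/ cannot be parsed into a legal (C)V syllable (no codas are permitted; onsets are limited to one consonant).
Epenthesis after each stranded consonant: /f/ → /fu/, /ɹ/ → /ɹu/, /ʃ/ → /ʃu/, /ð/ → /ðu/.

fuɹunoʃuðukʊ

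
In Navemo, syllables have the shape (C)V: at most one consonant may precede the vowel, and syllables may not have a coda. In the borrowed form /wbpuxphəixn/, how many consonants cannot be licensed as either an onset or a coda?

6

The consonants /w/, /b/, /x/, /p/, /x/, /n/ cannot be parsed into a legal (C)V syllable (no codas are permitted; onsets are limited to one consonant).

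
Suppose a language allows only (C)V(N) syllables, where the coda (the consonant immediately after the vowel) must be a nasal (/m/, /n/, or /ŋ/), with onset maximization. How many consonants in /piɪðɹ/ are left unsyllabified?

Syllabifying with onset maximization leaves /ð/, /ɹ/ stranded (only a nasal (/m/, /n/, or /ŋ/) is licensed in coda position; onsets are limited to one consonant).

2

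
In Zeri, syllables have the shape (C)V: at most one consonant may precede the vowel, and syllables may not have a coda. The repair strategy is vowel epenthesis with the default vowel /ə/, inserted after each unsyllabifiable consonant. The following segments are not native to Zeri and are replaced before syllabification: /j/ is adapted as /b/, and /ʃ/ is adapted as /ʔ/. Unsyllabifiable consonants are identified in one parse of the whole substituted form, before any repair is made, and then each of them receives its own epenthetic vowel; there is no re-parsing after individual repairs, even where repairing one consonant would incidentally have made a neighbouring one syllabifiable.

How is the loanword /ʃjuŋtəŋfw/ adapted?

ʔəbuŋətəŋəfəwə

Substitution: /ʃ/ → /ʔ/, /j/ → /b/, giving /ʔbuŋtəŋfw/.
The consonants /ʔ/, /ŋ/, /ŋ/, /f/, /w/ cannot be parsed into a legal (C)V syllable (no codas are permitted; onsets are limited to one consonant).
Inserting the epenthetic vowel yields /ʔ/ → /ʔə/, /ŋ/ → /ŋə/, /ŋ/ → /ŋə/, /f/ → /fə/, /w/ → /wə/.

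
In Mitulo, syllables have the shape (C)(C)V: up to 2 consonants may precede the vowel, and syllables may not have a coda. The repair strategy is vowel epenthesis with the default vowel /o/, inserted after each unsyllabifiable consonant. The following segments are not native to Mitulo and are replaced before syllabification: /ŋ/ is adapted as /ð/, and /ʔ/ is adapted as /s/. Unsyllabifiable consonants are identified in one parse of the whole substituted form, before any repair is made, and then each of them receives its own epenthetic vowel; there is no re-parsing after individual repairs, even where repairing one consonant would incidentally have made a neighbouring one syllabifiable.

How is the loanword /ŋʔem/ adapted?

ðsemo

Substitution: /ŋ/ → /ð/, /ʔ/ → /s/, giving /ðsem/.
Under (C)(C)V, the unsyllabifiable consonants are /m/ (no codas are permitted; onsets may contain at most 2 consonants).
Each unlicensed consonant becomes the onset of a new syllable: /m/ → /mo/.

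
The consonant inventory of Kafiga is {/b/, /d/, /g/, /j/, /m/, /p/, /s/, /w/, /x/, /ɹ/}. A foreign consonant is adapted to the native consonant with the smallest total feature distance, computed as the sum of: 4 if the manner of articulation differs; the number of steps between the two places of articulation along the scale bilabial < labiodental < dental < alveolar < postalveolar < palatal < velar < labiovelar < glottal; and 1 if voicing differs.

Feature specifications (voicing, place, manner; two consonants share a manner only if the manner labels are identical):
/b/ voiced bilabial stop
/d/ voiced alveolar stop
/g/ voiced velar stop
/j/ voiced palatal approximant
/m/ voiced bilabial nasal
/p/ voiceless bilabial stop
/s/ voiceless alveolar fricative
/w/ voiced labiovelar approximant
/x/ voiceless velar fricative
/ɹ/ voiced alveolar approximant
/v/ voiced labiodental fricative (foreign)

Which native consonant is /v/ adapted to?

/s/ is closest: same manner (fricative), place distance 2 (labiodental→alveolar), voicing differs (+1); total 3. Next closest is /b/ at distance 5.

s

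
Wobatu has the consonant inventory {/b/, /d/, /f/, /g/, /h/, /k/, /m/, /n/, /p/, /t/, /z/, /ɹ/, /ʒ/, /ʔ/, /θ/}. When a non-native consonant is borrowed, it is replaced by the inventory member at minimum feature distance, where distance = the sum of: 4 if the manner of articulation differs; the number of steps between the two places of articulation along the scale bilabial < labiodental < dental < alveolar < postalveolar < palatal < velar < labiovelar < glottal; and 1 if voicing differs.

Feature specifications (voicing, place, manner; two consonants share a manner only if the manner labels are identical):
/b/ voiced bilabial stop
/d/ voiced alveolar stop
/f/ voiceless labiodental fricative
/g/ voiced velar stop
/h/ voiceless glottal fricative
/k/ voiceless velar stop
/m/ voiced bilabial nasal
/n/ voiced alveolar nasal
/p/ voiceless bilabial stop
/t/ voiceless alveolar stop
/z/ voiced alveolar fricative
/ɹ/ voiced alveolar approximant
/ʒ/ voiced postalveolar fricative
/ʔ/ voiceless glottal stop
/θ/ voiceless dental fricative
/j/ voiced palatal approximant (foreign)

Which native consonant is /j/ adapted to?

ɹ

/ɹ/ is closest: same manner (approximant), place distance 2 (palatal→alveolar), same voicing; total 2. Next closest is /g/ at distance 5.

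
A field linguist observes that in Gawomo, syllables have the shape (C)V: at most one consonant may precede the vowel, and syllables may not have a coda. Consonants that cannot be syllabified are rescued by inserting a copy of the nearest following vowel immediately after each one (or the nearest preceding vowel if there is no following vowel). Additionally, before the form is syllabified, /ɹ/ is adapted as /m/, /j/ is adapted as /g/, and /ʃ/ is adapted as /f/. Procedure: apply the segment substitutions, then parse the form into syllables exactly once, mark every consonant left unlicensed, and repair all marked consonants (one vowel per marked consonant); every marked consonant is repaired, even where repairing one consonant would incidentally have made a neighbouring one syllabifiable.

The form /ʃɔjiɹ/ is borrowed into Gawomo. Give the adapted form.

Substitution: /ʃ/ → /f/, /j/ → /g/, /ɹ/ → /m/, giving /fɔgim/.
Syllabifying with onset maximization leaves /m/ stranded (no codas are permitted; onsets are limited to one consonant).
Each unlicensed consonant becomes the onset of a new syllable: /m/ → /mi/.

fɔgimi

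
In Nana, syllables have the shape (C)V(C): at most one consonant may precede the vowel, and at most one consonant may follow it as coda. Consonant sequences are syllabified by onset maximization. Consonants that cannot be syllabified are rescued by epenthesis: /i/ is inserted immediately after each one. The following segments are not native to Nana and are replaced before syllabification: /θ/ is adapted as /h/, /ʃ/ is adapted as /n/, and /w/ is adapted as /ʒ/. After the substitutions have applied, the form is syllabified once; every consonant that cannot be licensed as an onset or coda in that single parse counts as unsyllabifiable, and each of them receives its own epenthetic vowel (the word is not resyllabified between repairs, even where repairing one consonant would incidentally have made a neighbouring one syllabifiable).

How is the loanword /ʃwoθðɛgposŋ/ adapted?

niʒohðɛgposŋi

Substitution: /ʃ/ → /n/, /w/ → /ʒ/, /θ/ → /h/, giving /nʒohðɛgposŋ/.
Under (C)V(C), the unsyllabifiable consonants are /n/, /ŋ/ (at most one coda consonant is licensed; onsets are limited to one consonant).
Inserting the epenthetic vowel yields /n/ → /ni/, /ŋ/ → /ŋi/.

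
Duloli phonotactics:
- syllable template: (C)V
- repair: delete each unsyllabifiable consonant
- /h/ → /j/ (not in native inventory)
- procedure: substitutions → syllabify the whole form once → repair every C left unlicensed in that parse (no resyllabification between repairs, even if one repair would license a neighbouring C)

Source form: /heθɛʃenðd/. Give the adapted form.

Substitution: /h/ → /j/, giving /jeθɛʃenðd/.
Under (C)V, the unsyllabifiable consonants are /n/, /ð/, /d/ (no codas are permitted; onsets are limited to one consonant).
Each unlicensed consonant is deleted: /n/, /ð/, /d/.

jeθɛʃe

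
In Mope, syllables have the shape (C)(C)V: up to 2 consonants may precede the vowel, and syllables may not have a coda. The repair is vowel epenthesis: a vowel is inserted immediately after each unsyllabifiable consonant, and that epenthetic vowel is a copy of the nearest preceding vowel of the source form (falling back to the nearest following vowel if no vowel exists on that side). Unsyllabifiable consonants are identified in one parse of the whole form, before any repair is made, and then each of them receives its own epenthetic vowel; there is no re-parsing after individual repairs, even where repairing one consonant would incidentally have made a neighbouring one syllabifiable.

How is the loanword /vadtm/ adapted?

Under (C)(C)V, the unsyllabifiable consonants are /d/, /t/, /m/ (no codas are permitted; onsets may contain at most 2 consonants).
Each unlicensed consonant becomes the onset of a new syllable: /d/ → /da/, /t/ → /ta/, /m/ → /ma/.

vadatama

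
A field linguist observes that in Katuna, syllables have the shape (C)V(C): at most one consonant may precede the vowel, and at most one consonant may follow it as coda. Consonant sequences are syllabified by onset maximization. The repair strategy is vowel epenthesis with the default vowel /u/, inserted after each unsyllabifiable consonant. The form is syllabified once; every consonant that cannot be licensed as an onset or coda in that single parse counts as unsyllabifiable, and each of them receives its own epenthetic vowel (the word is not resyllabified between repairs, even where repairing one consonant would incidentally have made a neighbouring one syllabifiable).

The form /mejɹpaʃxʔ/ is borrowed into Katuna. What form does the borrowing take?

mejɹupaʃxuʔu

Under (C)V(C), the unsyllabifiable consonants are /ɹ/, /x/, /ʔ/ (at most one coda consonant is licensed; onsets are limited to one consonant).
Inserting the epenthetic vowel yields /ɹ/ → /ɹu/, /x/ → /xu/, /ʔ/ → /ʔu/.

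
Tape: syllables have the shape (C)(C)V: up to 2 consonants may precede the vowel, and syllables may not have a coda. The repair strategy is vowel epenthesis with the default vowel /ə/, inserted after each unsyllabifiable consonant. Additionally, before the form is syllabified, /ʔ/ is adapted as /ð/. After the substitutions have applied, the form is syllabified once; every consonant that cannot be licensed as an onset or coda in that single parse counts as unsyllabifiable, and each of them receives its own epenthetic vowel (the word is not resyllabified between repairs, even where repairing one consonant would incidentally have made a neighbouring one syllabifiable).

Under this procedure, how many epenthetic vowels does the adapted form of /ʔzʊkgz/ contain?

After substitution the input is /ðzʊkgz/.
The unsyllabifiable consonants are /k/, /g/, /z/; each receives one epenthetic vowel.

3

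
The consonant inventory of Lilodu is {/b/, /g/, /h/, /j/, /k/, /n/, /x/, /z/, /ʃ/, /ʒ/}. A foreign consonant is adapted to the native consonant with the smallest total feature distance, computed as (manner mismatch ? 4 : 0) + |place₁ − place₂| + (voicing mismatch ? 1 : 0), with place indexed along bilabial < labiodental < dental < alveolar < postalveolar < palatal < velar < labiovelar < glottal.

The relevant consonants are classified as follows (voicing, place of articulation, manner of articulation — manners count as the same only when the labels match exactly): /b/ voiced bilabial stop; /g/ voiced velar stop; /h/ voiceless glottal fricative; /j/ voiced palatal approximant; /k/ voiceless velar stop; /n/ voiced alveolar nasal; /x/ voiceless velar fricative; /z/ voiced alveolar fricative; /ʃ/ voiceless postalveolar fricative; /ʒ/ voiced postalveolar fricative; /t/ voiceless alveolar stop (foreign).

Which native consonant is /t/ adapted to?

/k/ is closest: same manner (stop), place distance 3 (alveolar→velar), same voicing; total 3. Next closest is /b/ at distance 4.

k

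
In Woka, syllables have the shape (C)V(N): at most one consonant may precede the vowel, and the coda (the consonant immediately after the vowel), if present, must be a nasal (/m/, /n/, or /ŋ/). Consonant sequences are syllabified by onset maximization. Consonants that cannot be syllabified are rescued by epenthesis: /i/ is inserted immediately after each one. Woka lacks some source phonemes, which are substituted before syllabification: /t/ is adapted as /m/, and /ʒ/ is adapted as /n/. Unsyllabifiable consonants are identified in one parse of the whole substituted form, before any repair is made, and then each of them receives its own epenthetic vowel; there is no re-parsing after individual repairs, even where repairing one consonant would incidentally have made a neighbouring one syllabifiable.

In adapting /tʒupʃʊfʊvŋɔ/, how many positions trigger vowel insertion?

3

After substitution the input is /mnupʃʊfʊvŋɔ/.
The unsyllabifiable consonants are /m/, /p/, /v/; each receives one epenthetic vowel.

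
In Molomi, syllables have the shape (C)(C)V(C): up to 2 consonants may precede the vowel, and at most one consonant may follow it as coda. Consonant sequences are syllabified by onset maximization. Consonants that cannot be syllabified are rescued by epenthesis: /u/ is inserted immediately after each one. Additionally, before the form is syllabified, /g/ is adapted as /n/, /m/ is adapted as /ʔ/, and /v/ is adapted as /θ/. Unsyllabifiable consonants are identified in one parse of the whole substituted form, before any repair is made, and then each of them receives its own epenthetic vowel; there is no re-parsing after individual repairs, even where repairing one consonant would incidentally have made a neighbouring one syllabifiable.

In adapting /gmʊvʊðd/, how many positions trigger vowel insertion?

After substitution the input is /nʔʊθʊðd/.
The unsyllabifiable consonants are /d/; each receives one epenthetic vowel.

1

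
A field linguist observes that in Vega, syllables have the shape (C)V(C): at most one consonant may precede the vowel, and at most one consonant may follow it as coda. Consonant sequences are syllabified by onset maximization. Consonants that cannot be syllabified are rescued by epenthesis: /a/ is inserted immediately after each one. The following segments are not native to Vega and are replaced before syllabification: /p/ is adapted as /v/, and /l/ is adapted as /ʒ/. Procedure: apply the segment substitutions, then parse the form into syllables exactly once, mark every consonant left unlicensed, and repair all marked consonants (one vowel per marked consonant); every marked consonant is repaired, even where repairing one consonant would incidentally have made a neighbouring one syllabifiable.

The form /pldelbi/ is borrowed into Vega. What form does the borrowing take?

Substitution: /p/ → /v/, /l/ → /ʒ/, giving /vʒdeʒbi/.
The consonants /v/, /ʒ/ cannot be parsed into a legal (C)V(C) syllable (at most one coda consonant is licensed; onsets are limited to one consonant).
Epenthesis after each stranded consonant: /v/ → /va/, /ʒ/ → /ʒa/.

vaʒadeʒbi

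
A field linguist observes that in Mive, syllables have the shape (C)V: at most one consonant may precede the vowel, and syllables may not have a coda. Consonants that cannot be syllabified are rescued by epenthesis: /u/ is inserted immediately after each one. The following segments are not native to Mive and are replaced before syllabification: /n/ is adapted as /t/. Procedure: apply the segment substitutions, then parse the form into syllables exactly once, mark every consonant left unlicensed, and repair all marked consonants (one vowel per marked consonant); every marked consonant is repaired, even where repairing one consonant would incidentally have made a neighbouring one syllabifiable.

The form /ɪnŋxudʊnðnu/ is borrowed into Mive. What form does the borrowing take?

ɪtuŋuxudʊtuðutu

Substitution: /n/ → /t/, giving /ɪtŋxudʊtðtu/.
The consonants /t/, /ŋ/, /t/, /ð/ cannot be parsed into a legal (C)V syllable (no codas are permitted; onsets are limited to one consonant).
Epenthesis after each stranded consonant: /t/ → /tu/, /ŋ/ → /ŋu/, /t/ → /tu/, /ð/ → /ðu/.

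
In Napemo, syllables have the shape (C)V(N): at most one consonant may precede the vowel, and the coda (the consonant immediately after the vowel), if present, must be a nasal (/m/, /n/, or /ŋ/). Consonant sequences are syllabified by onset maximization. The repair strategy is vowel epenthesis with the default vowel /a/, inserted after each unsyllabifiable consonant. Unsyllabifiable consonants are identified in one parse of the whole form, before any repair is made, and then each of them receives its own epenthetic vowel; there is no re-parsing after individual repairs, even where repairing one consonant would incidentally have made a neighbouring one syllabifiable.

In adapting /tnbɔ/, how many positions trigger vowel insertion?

The unsyllabifiable consonants are /t/, /n/; each receives one epenthetic vowel.

2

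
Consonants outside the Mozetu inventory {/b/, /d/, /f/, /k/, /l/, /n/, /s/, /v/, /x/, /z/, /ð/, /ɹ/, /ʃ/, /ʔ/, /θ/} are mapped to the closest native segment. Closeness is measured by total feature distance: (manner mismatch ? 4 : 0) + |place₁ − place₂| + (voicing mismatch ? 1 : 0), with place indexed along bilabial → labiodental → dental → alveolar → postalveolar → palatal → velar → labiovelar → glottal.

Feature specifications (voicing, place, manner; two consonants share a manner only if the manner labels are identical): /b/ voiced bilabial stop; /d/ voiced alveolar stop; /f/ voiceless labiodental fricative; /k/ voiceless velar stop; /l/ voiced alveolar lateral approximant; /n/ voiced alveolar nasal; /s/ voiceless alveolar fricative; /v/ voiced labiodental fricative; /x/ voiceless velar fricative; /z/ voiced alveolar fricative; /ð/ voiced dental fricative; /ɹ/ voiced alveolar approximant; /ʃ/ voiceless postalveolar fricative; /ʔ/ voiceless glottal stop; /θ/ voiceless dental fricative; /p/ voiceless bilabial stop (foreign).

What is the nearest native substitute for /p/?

/b/ is closest: same manner (stop), place distance 0 (bilabial→bilabial), voicing differs (+1); total 1. Next closest is /d/ at distance 4.

b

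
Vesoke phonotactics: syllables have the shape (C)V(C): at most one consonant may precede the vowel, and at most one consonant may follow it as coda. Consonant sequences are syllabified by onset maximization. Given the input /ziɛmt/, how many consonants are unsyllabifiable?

Under (C)V(C), the unsyllabifiable consonants are /t/ (at most one coda consonant is licensed; onsets are limited to one consonant).

1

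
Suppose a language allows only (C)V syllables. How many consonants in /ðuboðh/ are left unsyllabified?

2

The consonants /ð/, /h/ cannot be parsed into a legal (C)V syllable (no codas are permitted; onsets are limited to one consonant).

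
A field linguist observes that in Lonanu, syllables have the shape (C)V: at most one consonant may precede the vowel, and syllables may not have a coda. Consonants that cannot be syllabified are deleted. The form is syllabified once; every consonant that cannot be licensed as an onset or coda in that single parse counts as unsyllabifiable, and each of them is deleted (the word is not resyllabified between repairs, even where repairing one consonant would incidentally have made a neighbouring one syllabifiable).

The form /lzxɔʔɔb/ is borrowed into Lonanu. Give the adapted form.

Syllabifying with onset maximization leaves /l/, /z/, /b/ stranded (no codas are permitted; onsets are limited to one consonant).
Deleting the stranded consonants removes /l/, /z/, /b/.

xɔʔɔ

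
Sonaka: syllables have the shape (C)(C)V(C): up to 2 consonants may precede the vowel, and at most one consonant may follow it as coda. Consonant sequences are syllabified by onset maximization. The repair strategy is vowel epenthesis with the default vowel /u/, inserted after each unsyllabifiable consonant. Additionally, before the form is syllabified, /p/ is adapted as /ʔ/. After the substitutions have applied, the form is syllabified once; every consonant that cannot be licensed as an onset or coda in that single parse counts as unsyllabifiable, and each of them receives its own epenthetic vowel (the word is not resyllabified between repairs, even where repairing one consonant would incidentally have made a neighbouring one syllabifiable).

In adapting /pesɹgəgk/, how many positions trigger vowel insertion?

1

After substitution the input is /ʔesɹgəgk/.
The unsyllabifiable consonants are /k/; each receives one epenthetic vowel.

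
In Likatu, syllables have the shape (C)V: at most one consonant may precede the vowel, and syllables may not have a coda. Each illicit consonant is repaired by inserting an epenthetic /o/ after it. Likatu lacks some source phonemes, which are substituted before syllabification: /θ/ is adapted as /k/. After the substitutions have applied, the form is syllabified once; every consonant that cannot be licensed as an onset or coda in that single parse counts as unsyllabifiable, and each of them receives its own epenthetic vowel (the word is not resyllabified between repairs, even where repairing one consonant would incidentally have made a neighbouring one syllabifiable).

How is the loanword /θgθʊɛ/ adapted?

Substitution: /θ/ → /k/, giving /kgkʊɛ/.
Under (C)V, the unsyllabifiable consonants are /k/, /g/ (no codas are permitted; onsets are limited to one consonant).
Epenthesis after each stranded consonant: /k/ → /ko/, /g/ → /go/.

kogokʊɛ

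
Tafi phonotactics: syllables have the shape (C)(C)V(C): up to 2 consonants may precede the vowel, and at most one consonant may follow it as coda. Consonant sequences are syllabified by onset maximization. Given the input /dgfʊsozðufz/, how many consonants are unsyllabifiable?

Syllabifying with onset maximization leaves /d/, /z/ stranded (at most one coda consonant is licensed; onsets may contain at most 2 consonants).

2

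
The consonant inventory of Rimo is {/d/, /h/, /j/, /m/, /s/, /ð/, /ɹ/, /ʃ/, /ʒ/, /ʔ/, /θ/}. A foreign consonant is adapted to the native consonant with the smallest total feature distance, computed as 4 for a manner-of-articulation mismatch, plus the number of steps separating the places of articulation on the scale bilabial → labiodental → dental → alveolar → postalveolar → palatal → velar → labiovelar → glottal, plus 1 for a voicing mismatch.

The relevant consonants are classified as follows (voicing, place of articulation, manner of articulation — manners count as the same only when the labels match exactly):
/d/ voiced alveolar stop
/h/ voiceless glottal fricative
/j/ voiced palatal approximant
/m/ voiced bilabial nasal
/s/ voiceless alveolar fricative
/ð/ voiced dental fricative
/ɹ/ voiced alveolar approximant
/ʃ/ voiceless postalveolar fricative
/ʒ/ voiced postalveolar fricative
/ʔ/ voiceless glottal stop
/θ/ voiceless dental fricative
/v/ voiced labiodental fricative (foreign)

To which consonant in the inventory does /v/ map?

/ð/ is closest: same manner (fricative), place distance 1 (labiodental→dental), same voicing; total 1. Next closest is /θ/ at distance 2.

ð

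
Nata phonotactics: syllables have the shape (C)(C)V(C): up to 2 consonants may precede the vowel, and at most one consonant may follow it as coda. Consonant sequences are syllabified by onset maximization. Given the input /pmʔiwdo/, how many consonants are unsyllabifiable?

Under (C)(C)V(C), the unsyllabifiable consonants are /p/ (at most one coda consonant is licensed; onsets may contain at most 2 consonants).

1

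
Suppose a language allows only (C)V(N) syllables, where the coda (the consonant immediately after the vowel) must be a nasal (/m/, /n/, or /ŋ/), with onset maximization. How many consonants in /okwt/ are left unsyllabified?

Under (C)V(N), the unsyllabifiable consonants are /k/, /w/, /t/ (only a nasal (/m/, /n/, or /ŋ/) is licensed in coda position; onsets are limited to one consonant).

3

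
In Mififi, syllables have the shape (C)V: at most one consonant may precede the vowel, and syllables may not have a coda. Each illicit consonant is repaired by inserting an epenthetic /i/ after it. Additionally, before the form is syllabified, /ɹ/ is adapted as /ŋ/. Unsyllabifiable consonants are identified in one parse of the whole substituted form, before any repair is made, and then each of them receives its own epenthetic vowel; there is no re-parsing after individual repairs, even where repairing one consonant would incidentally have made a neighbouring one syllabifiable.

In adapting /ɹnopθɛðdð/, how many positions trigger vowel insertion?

5

After substitution the input is /ŋnopθɛðdð/.
The unsyllabifiable consonants are /ŋ/, /p/, /ð/, /d/, /ð/; each receives one epenthetic vowel.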